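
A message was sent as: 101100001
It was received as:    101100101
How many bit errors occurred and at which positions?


XOR: 000000100

1 error(s) at position(s): 6


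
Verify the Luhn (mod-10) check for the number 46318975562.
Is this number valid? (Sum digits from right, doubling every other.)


Luhn sum = 47
47 mod 10 = 7

Invalid (Luhn sum mod 10 = 7)


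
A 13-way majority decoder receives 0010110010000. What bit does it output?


Ones: 4 out of 13
Threshold: 7

0 (4/13 voted 1)


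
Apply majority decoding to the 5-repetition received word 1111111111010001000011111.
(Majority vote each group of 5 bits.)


Groups: 11111, 11111, 01000, 10000, 11111
Majority votes: 11001

11001


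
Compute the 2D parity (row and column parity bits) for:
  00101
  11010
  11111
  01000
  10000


Row parities: 01111
Column parities: 11000

Row P: 01111, Col P: 11000, Corner: 0


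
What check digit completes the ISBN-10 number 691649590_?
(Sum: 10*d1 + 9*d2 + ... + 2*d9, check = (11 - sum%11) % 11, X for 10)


Weighted sum: 307
307 mod 11 = 10

Check digit: 1


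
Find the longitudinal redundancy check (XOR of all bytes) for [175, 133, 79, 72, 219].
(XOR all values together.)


XOR chain: 175 ^ 133 ^ 79 ^ 72 ^ 219 = 246

246


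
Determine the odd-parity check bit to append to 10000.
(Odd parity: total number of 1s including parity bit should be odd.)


Number of 1s in data: 1
Parity bit: 0

0


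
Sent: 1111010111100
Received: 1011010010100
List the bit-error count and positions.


XOR: 0100000101000

3 error(s) at position(s): 1, 7, 9


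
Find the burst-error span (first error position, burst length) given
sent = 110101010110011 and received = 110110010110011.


XOR: 000011000000000

Burst at position 4, length 2


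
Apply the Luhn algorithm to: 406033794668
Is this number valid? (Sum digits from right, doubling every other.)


Luhn sum = 59
59 mod 10 = 9

Invalid (Luhn sum mod 10 = 9)


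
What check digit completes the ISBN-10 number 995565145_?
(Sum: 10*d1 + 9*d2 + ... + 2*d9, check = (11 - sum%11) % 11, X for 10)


Weighted sum: 333
333 mod 11 = 3

Check digit: 8


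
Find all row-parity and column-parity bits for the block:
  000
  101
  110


Row parities: 000
Column parities: 011

Row P: 000, Col P: 011, Corner: 0


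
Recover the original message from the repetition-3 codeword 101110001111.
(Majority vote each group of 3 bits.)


Groups: 101, 110, 001, 111
Majority votes: 1101

1101


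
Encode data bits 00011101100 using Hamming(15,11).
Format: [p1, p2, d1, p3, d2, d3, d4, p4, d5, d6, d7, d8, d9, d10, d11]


Parity bits: p1=1, p2=0, p3=1, p4=0

100100101101100


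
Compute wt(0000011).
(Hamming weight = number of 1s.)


Counting 1s in 0000011

2


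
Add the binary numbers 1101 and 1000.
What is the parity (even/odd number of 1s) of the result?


1101 = 13
1000 = 8
Sum = 21 = 10101
1s count = 3

odd parity (3 ones in 10101)


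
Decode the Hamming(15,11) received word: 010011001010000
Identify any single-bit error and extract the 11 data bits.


Syndrome = 3: error at position 3

Data: 11101010000 (corrected bit 3)


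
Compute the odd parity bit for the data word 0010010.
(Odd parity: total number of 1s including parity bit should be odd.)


Number of 1s in data: 2
Parity bit: 1

1


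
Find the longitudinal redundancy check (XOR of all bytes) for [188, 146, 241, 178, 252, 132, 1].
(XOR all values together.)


XOR chain: 188 ^ 146 ^ 241 ^ 178 ^ 252 ^ 132 ^ 1 = 20

20


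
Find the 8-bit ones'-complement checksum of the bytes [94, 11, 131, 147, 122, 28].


Sum = 533 mod 256 = 21
Complement = 234

234


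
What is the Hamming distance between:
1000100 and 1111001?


XOR: 0111101
Count of 1s: 5

5


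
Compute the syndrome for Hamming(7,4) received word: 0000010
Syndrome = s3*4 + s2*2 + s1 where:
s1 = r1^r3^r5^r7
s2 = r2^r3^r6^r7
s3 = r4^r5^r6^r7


s1=0, s2=1, s3=1

Syndrome = 6 (error at position 6)


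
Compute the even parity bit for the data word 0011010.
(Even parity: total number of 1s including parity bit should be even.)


Number of 1s in data: 3
Parity bit: 1

1


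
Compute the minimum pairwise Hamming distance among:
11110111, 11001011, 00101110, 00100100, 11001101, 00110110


Comparing all pairs, minimum distance: 2
Can detect 1 errors, correct 0 errors

2


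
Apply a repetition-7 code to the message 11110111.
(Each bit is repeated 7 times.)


Each bit -> 7 copies

11111111111111111111111111110000000111111111111111111111


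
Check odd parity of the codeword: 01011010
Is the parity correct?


Number of 1s: 4

No, parity error (4 ones)


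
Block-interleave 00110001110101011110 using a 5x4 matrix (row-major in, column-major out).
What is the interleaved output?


Matrix:
  0011
  0001
  1101
  0101
  1110
Read columns: 00101001111000111110

00101001111000111110


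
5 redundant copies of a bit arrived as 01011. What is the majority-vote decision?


Ones: 3 out of 5
Threshold: 3

1 (3/5 voted 1)


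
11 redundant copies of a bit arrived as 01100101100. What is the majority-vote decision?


Ones: 5 out of 11
Threshold: 6

0 (5/11 voted 1)


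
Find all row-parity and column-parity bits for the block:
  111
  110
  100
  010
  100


Row parities: 10111
Column parities: 011

Row P: 10111, Col P: 011, Corner: 0


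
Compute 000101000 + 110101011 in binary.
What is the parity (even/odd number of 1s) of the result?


000101000 = 40
110101011 = 427
Sum = 467 = 111010011
1s count = 6

even parity (6 ones in 111010011)


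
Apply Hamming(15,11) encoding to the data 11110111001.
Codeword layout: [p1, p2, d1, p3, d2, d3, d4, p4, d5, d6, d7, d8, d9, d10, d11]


Parity bits: p1=1, p2=0, p3=1, p4=0

101111100111001


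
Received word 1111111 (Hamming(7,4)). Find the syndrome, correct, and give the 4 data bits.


Syndrome = 0: no error detected

Data: 1111 (no errors)


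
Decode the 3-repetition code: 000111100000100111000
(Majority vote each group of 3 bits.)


Groups: 000, 111, 100, 000, 100, 111, 000
Majority votes: 0100010

0100010


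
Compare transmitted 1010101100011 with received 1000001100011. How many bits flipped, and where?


XOR: 0010100000000

2 error(s) at position(s): 2, 4


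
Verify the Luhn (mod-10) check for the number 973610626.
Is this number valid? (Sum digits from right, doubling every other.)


Luhn sum = 37
37 mod 10 = 7

Invalid (Luhn sum mod 10 = 7)


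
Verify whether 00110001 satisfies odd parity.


Number of 1s: 3

Yes, parity is correct (3 ones)


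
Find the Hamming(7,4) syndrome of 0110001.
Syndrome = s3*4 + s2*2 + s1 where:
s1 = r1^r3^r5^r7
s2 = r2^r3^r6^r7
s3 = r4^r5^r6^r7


s1=0, s2=1, s3=1

Syndrome = 6 (error at position 6)


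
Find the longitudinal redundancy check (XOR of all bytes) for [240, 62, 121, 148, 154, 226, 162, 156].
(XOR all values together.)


XOR chain: 240 ^ 62 ^ 121 ^ 148 ^ 154 ^ 226 ^ 162 ^ 156 = 101

101


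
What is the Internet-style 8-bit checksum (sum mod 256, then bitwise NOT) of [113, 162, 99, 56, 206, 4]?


Sum = 640 mod 256 = 128
Complement = 127

127


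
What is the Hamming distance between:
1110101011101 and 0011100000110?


XOR: 1101001011011
Count of 1s: 8

8


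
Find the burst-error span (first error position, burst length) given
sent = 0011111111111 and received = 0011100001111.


XOR: 0000011110000

Burst at position 5, length 4


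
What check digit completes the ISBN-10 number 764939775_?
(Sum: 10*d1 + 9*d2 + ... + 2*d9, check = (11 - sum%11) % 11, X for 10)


Weighted sum: 341
341 mod 11 = 0

Check digit: 0


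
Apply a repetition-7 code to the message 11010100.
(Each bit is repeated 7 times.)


Each bit -> 7 copies

11111111111111000000011111110000000111111100000000000000


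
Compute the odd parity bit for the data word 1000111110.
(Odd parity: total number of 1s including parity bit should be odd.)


Number of 1s in data: 6
Parity bit: 1

1


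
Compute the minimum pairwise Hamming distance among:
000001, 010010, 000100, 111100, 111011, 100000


Comparing all pairs, minimum distance: 2
Can detect 1 errors, correct 0 errors

2


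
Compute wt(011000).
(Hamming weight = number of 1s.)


Counting 1s in 011000

2


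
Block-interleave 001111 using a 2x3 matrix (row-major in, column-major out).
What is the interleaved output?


Matrix:
  001
  111
Read columns: 010111

010111


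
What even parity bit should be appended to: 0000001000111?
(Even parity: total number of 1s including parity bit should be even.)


Number of 1s in data: 4
Parity bit: 0

0


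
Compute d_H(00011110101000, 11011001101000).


XOR: 11000111000000
Count of 1s: 5

5


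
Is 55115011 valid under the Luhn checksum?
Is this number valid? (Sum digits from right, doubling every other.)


Luhn sum = 13
13 mod 10 = 3

Invalid (Luhn sum mod 10 = 3)


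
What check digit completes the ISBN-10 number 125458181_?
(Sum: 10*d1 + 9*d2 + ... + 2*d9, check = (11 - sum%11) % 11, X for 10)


Weighted sum: 196
196 mod 11 = 9

Check digit: 2


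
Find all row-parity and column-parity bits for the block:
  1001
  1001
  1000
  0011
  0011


Row parities: 00100
Column parities: 1000

Row P: 00100, Col P: 1000, Corner: 1


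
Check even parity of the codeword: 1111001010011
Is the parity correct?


Number of 1s: 8

Yes, parity is correct (8 ones)


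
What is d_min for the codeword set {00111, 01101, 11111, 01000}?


Comparing all pairs, minimum distance: 2
Can detect 1 errors, correct 0 errors

2


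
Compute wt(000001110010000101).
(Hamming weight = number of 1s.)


Counting 1s in 000001110010000101

6


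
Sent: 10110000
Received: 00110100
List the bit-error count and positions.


XOR: 10000100

2 error(s) at position(s): 0, 5


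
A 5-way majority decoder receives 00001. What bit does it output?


Ones: 1 out of 5
Threshold: 3

0 (1/5 voted 1)


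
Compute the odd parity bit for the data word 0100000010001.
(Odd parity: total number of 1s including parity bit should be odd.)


Number of 1s in data: 3
Parity bit: 0

0


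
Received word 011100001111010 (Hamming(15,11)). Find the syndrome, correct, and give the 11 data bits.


Syndrome = 15: error at position 15

Data: 10001111011 (corrected bit 15)


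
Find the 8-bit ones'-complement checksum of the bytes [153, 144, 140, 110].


Sum = 547 mod 256 = 35
Complement = 220

220


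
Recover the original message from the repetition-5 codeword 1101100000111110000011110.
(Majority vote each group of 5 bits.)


Groups: 11011, 00000, 11111, 00000, 11110
Majority votes: 10101

10101


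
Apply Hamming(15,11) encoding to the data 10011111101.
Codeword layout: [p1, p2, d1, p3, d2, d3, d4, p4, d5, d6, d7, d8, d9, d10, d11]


Parity bits: p1=0, p2=1, p3=0, p4=0

011000101111101


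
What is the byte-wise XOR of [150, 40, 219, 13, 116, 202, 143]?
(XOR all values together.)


XOR chain: 150 ^ 40 ^ 219 ^ 13 ^ 116 ^ 202 ^ 143 = 89

89


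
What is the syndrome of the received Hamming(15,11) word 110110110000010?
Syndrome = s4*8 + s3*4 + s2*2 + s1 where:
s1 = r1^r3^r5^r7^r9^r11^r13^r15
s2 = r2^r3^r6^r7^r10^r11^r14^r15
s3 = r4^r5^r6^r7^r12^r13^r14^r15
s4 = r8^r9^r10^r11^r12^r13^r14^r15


s1=1, s2=1, s3=0, s4=0

Syndrome = 3 (error at position 3)


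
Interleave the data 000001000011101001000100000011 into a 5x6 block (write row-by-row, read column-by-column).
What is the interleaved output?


Matrix:
  000001
  000011
  101001
  000100
  000011
Read columns: 001000000000100000100100111101

001000000000100000100100111101


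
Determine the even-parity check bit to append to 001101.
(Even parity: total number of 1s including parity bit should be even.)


Number of 1s in data: 3
Parity bit: 1

1


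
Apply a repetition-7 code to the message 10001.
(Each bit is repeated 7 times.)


Each bit -> 7 copies

11111110000000000000000000001111111


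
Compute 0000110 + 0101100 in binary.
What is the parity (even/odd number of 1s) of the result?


0000110 = 6
0101100 = 44
Sum = 50 = 110010
1s count = 3

odd parity (3 ones in 110010)


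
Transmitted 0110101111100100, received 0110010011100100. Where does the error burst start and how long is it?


XOR: 0000111100000000

Burst at position 4, length 4


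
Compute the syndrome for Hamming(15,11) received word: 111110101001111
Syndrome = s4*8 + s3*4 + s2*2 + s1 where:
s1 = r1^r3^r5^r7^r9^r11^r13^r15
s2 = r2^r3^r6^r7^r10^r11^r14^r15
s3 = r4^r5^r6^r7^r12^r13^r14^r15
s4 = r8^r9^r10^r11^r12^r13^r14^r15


s1=1, s2=1, s3=1, s4=1

Syndrome = 15 (error at position 15)


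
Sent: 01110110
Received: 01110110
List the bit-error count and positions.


XOR: 00000000

0 errors (received matches sent)


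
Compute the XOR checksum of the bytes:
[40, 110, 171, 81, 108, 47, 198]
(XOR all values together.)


XOR chain: 40 ^ 110 ^ 171 ^ 81 ^ 108 ^ 47 ^ 198 = 57

57


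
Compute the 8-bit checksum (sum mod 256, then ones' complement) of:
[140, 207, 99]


Sum = 446 mod 256 = 190
Complement = 65

65


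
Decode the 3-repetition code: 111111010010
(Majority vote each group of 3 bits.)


Groups: 111, 111, 010, 010
Majority votes: 1100

1100


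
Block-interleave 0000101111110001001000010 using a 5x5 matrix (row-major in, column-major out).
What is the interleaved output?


Matrix:
  00001
  01111
  11000
  10010
  00010
Read columns: 0011001100010000101111000

0011001100010000101111000


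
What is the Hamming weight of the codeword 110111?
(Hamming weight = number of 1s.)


Counting 1s in 110111

5


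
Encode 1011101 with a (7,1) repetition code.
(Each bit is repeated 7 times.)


Each bit -> 7 copies

1111111000000011111111111111111111100000001111111


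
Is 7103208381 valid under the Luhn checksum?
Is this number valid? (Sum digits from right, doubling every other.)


Luhn sum = 31
31 mod 10 = 1

Invalid (Luhn sum mod 10 = 1)


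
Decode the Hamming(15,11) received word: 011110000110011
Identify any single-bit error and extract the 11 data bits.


Syndrome = 0: no error detected

Data: 11000110011 (no errors)


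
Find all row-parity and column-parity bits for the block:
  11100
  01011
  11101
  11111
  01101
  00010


Row parities: 110111
Column parities: 11010

Row P: 110111, Col P: 11010, Corner: 1


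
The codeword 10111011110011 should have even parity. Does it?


Number of 1s: 10

Yes, parity is correct (10 ones)


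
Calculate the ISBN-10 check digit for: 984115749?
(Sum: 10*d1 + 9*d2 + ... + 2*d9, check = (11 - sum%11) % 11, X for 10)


Weighted sum: 290
290 mod 11 = 4

Check digit: 7


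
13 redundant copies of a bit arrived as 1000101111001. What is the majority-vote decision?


Ones: 7 out of 13
Threshold: 7

1 (7/13 voted 1)


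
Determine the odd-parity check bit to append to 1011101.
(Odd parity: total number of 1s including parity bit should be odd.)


Number of 1s in data: 5
Parity bit: 0

0


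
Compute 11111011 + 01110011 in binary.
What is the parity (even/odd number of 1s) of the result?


11111011 = 251
01110011 = 115
Sum = 366 = 101101110
1s count = 6

even parity (6 ones in 101101110)


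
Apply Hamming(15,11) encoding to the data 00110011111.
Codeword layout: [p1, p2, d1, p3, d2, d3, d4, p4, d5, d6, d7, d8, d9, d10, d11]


Parity bits: p1=0, p2=1, p3=0, p4=1

010001110011111


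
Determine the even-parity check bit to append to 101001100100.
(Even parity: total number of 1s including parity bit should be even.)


Number of 1s in data: 5
Parity bit: 1

1


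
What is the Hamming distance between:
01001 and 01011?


XOR: 00010
Count of 1s: 1

1


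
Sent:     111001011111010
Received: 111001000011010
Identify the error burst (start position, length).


XOR: 000000011100000

Burst at position 7, length 3


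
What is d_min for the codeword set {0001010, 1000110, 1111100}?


Comparing all pairs, minimum distance: 3
Can detect 2 errors, correct 1 errors

3


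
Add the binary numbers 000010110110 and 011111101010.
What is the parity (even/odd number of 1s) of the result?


000010110110 = 182
011111101010 = 2026
Sum = 2208 = 100010100000
1s count = 3

odd parity (3 ones in 100010100000)


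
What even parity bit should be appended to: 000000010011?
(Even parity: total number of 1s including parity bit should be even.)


Number of 1s in data: 3
Parity bit: 1

1


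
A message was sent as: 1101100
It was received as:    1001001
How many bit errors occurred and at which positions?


XOR: 0100101

3 error(s) at position(s): 1, 4, 6


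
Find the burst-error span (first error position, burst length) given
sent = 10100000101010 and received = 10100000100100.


XOR: 00000000001110

Burst at position 10, length 3


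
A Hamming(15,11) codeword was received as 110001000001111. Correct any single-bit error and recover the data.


Syndrome = 5: error at position 5

Data: 01100001111 (corrected bit 5)


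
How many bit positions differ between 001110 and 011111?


XOR: 010001
Count of 1s: 2

2


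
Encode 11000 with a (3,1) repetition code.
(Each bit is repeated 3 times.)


Each bit -> 3 copies

111111000000000


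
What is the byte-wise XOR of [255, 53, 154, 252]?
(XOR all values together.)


XOR chain: 255 ^ 53 ^ 154 ^ 252 = 172

172


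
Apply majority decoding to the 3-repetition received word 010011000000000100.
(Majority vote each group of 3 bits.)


Groups: 010, 011, 000, 000, 000, 100
Majority votes: 010000

010000


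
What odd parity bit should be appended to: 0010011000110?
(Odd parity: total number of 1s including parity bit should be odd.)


Number of 1s in data: 5
Parity bit: 0

0


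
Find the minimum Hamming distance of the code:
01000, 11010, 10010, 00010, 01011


Comparing all pairs, minimum distance: 1
Can detect 0 errors, correct 0 errors

1


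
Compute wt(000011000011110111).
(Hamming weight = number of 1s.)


Counting 1s in 000011000011110111

9


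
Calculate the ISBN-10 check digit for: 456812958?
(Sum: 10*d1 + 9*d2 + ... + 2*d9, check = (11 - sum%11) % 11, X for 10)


Weighted sum: 272
272 mod 11 = 8

Check digit: 3


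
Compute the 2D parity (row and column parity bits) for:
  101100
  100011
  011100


Row parities: 111
Column parities: 010011

Row P: 111, Col P: 010011, Corner: 1


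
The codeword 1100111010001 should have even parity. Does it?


Number of 1s: 7

No, parity error (7 ones)


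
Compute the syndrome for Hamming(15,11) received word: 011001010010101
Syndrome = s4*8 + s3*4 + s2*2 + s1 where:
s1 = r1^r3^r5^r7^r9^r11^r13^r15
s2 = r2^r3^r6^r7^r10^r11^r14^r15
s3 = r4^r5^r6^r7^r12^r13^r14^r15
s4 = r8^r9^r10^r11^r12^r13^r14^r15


s1=0, s2=1, s3=1, s4=0

Syndrome = 6 (error at position 6)


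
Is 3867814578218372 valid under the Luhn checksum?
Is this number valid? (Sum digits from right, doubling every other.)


Luhn sum = 80
80 mod 10 = 0

Valid (Luhn sum mod 10 = 0)


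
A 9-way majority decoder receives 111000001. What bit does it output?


Ones: 4 out of 9
Threshold: 5

0 (4/9 voted 1)


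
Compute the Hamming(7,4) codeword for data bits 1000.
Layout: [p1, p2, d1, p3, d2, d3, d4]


Parity bits: p1=1, p2=1, p3=0

1110000


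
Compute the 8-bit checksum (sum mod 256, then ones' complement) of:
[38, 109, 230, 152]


Sum = 529 mod 256 = 17
Complement = 238

238


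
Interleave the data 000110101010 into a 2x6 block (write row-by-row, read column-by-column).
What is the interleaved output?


Matrix:
  000110
  101010
Read columns: 010001101100

010001101100


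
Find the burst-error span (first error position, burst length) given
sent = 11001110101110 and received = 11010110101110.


XOR: 00011000000000

Burst at position 3, length 2


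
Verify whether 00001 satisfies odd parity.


Number of 1s: 1

Yes, parity is correct (1 ones)


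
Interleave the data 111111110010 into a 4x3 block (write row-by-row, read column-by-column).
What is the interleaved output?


Matrix:
  111
  111
  110
  010
Read columns: 111011111100

111011111100


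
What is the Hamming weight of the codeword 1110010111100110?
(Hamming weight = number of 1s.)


Counting 1s in 1110010111100110

10


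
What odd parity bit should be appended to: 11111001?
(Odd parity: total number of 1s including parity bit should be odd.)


Number of 1s in data: 6
Parity bit: 1

1


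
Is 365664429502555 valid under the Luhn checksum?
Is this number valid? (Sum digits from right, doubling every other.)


Luhn sum = 61
61 mod 10 = 1

Invalid (Luhn sum mod 10 = 1)


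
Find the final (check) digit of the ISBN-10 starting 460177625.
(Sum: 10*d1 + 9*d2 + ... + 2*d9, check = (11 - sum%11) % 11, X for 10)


Weighted sum: 218
218 mod 11 = 9

Check digit: 2


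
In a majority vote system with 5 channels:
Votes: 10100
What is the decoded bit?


Ones: 2 out of 5
Threshold: 3

0 (2/5 voted 1)


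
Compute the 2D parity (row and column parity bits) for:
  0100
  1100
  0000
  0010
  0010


Row parities: 10011
Column parities: 1000

Row P: 10011, Col P: 1000, Corner: 1


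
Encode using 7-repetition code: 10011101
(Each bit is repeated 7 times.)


Each bit -> 7 copies

11111110000000000000011111111111111111111100000001111111


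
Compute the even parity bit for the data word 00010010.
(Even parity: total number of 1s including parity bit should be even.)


Number of 1s in data: 2
Parity bit: 0

0


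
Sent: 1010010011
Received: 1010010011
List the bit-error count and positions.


XOR: 0000000000

0 errors (received matches sent)


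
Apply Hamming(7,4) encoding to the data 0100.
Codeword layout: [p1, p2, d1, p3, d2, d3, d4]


Parity bits: p1=1, p2=0, p3=1

1001100


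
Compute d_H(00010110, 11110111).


XOR: 11100001
Count of 1s: 4

4


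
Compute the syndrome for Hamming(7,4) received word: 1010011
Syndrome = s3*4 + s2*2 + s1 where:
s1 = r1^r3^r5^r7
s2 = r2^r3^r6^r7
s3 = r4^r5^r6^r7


s1=1, s2=1, s3=0

Syndrome = 3 (error at position 3)


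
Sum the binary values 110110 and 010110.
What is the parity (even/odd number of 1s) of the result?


110110 = 54
010110 = 22
Sum = 76 = 1001100
1s count = 3

odd parity (3 ones in 1001100)


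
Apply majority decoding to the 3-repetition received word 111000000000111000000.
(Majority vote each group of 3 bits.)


Groups: 111, 000, 000, 000, 111, 000, 000
Majority votes: 1000100

1000100


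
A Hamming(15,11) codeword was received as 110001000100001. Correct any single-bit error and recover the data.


Syndrome = 0: no error detected

Data: 00100100001 (no errors)


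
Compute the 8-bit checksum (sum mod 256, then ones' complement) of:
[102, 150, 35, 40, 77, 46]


Sum = 450 mod 256 = 194
Complement = 61

61


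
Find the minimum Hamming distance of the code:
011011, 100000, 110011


Comparing all pairs, minimum distance: 2
Can detect 1 errors, correct 0 errors

2


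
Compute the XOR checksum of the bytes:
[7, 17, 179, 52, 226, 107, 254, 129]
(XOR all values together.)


XOR chain: 7 ^ 17 ^ 179 ^ 52 ^ 226 ^ 107 ^ 254 ^ 129 = 103

103


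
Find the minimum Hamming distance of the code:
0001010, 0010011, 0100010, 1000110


Comparing all pairs, minimum distance: 2
Can detect 1 errors, correct 0 errors

2


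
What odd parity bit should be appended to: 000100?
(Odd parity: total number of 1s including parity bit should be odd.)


Number of 1s in data: 1
Parity bit: 0

0


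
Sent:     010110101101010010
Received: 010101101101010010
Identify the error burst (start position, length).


XOR: 000011000000000000

Burst at position 4, length 2


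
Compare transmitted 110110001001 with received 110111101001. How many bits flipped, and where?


XOR: 000001100000

2 error(s) at position(s): 5, 6


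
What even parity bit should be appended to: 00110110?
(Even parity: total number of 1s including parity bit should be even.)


Number of 1s in data: 4
Parity bit: 0

0


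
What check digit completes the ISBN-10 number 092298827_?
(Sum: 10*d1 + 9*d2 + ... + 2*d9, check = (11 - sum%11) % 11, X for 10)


Weighted sum: 257
257 mod 11 = 4

Check digit: 7


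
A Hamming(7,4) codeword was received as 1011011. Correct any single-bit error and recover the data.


Syndrome = 7: error at position 7

Data: 1010 (corrected bit 7)


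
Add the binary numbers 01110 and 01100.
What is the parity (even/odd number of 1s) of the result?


01110 = 14
01100 = 12
Sum = 26 = 11010
1s count = 3

odd parity (3 ones in 11010)


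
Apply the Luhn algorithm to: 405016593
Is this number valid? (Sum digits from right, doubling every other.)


Luhn sum = 30
30 mod 10 = 0

Valid (Luhn sum mod 10 = 0)


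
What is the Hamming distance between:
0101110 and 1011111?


XOR: 1110001
Count of 1s: 4

4


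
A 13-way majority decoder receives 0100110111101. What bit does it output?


Ones: 8 out of 13
Threshold: 7

1 (8/13 voted 1)


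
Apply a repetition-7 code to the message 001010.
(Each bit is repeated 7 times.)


Each bit -> 7 copies

000000000000001111111000000011111110000000


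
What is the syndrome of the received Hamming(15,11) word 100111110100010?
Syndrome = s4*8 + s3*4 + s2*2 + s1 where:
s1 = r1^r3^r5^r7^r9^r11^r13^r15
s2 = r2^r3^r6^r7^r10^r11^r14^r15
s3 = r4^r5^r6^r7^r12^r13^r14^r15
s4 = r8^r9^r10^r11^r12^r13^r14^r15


s1=1, s2=0, s3=1, s4=1

Syndrome = 13 (error at position 13)


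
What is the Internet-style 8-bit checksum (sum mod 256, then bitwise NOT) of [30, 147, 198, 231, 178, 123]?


Sum = 907 mod 256 = 139
Complement = 116

116


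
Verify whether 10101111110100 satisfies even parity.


Number of 1s: 9

No, parity error (9 ones)


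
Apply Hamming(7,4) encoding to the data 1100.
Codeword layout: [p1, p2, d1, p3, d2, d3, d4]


Parity bits: p1=0, p2=1, p3=1

0111100


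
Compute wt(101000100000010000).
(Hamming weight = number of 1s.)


Counting 1s in 101000100000010000

4


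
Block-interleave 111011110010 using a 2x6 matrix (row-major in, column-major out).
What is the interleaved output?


Matrix:
  111011
  110010
Read columns: 111110001110

111110001110


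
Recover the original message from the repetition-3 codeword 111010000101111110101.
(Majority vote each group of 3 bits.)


Groups: 111, 010, 000, 101, 111, 110, 101
Majority votes: 1001111

1001111


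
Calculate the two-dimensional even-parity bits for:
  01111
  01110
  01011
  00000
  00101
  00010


Row parities: 011001
Column parities: 01101

Row P: 011001, Col P: 01101, Corner: 1


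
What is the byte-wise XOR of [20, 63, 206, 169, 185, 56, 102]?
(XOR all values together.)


XOR chain: 20 ^ 63 ^ 206 ^ 169 ^ 185 ^ 56 ^ 102 = 171

171


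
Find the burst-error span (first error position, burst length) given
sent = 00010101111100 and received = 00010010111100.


XOR: 00000111000000

Burst at position 5, length 3


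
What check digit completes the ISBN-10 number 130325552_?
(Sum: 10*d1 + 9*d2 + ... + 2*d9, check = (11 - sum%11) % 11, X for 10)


Weighted sum: 134
134 mod 11 = 2

Check digit: 9


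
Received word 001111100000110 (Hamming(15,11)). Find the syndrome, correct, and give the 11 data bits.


Syndrome = 0: no error detected

Data: 11110000110 (no errors)


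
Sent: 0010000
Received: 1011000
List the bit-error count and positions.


XOR: 1001000

2 error(s) at position(s): 0, 3


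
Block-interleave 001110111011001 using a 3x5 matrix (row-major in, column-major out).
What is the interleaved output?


Matrix:
  00111
  01110
  11001
Read columns: 001011110110101

001011110110101


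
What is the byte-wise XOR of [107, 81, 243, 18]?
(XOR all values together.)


XOR chain: 107 ^ 81 ^ 243 ^ 18 = 219

219


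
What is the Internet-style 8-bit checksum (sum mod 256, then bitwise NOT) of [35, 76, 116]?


Sum = 227 mod 256 = 227
Complement = 28

28


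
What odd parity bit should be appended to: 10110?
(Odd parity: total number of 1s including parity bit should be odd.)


Number of 1s in data: 3
Parity bit: 0

0


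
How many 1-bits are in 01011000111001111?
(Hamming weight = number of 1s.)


Counting 1s in 01011000111001111

10


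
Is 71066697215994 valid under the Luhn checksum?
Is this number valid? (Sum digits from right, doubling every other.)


Luhn sum = 65
65 mod 10 = 5

Invalid (Luhn sum mod 10 = 5)


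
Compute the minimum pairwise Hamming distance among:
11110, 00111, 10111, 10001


Comparing all pairs, minimum distance: 1
Can detect 0 errors, correct 0 errors

1


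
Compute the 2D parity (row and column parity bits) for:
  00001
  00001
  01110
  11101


Row parities: 1110
Column parities: 10011

Row P: 1110, Col P: 10011, Corner: 1


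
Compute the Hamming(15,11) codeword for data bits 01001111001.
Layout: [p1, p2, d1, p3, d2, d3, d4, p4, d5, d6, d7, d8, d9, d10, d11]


Parity bits: p1=0, p2=1, p3=1, p4=1

010110011111001


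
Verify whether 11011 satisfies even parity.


Number of 1s: 4

Yes, parity is correct (4 ones)


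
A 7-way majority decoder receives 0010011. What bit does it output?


Ones: 3 out of 7
Threshold: 4

0 (3/7 voted 1)


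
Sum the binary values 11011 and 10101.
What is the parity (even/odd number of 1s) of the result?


11011 = 27
10101 = 21
Sum = 48 = 110000
1s count = 2

even parity (2 ones in 110000)


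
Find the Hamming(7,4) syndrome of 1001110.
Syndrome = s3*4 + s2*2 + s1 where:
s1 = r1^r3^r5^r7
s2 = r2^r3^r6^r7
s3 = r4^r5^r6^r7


s1=0, s2=1, s3=1

Syndrome = 6 (error at position 6)


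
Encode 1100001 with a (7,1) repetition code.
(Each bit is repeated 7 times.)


Each bit -> 7 copies

1111111111111100000000000000000000000000001111111


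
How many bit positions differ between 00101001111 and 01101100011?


XOR: 01000101100
Count of 1s: 4

4


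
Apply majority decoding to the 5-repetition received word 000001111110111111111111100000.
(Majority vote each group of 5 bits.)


Groups: 00000, 11111, 10111, 11111, 11111, 00000
Majority votes: 011110

011110


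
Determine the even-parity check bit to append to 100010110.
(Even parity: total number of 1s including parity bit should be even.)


Number of 1s in data: 4
Parity bit: 0

0


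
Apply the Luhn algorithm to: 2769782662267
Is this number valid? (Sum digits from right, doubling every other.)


Luhn sum = 63
63 mod 10 = 3

Invalid (Luhn sum mod 10 = 3)


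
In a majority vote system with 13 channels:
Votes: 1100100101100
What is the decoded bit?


Ones: 6 out of 13
Threshold: 7

0 (6/13 voted 1)


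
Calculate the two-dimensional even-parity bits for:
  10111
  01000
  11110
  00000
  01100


Row parities: 01000
Column parities: 01101

Row P: 01000, Col P: 01101, Corner: 1


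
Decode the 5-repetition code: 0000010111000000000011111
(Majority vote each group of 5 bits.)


Groups: 00000, 10111, 00000, 00000, 11111
Majority votes: 01001

01001


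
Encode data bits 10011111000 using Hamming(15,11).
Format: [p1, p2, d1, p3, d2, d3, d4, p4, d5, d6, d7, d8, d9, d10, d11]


Parity bits: p1=0, p2=0, p3=0, p4=0

001000101111000


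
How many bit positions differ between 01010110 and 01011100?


XOR: 00001010
Count of 1s: 2

2


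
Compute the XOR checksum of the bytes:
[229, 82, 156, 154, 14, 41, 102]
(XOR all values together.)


XOR chain: 229 ^ 82 ^ 156 ^ 154 ^ 14 ^ 41 ^ 102 = 240

240


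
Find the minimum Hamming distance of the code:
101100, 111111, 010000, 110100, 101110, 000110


Comparing all pairs, minimum distance: 1
Can detect 0 errors, correct 0 errors

1


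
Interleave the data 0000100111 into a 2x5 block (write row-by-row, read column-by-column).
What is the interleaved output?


Matrix:
  00001
  00111
Read columns: 0000010111

0000010111


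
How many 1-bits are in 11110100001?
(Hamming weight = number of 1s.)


Counting 1s in 11110100001

6


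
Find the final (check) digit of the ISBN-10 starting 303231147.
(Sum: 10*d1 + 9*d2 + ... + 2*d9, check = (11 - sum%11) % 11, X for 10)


Weighted sum: 121
121 mod 11 = 0

Check digit: 0


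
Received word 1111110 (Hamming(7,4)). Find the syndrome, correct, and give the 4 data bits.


Syndrome = 7: error at position 7

Data: 1111 (corrected bit 7)


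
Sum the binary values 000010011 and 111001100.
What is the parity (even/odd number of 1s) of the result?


000010011 = 19
111001100 = 460
Sum = 479 = 111011111
1s count = 8

even parity (8 ones in 111011111)


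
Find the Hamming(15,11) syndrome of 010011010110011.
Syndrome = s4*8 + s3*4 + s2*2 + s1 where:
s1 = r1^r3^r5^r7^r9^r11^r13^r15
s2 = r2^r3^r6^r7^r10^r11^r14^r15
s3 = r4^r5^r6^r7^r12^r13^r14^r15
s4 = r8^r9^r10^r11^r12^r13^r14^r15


s1=1, s2=0, s3=0, s4=1

Syndrome = 9 (error at position 9)


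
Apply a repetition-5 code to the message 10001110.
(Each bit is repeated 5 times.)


Each bit -> 5 copies

1111100000000000000011111111111111100000


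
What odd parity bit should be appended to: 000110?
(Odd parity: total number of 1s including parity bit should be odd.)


Number of 1s in data: 2
Parity bit: 1

1


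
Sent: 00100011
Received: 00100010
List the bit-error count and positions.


XOR: 00000001

1 error(s) at position(s): 7


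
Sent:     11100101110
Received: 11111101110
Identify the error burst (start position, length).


XOR: 00011000000

Burst at position 3, length 2


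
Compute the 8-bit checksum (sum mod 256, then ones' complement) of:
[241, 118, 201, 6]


Sum = 566 mod 256 = 54
Complement = 201

201


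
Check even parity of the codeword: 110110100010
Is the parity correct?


Number of 1s: 6

Yes, parity is correct (6 ones)


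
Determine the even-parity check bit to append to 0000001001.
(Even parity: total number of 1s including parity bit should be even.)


Number of 1s in data: 2
Parity bit: 0

0


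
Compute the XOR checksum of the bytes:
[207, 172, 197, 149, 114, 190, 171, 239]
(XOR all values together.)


XOR chain: 207 ^ 172 ^ 197 ^ 149 ^ 114 ^ 190 ^ 171 ^ 239 = 187

187


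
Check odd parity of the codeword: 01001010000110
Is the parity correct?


Number of 1s: 5

Yes, parity is correct (5 ones)


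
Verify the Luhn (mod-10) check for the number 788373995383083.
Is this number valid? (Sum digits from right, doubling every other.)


Luhn sum = 94
94 mod 10 = 4

Invalid (Luhn sum mod 10 = 4)


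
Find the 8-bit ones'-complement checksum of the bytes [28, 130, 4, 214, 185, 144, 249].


Sum = 954 mod 256 = 186
Complement = 69

69


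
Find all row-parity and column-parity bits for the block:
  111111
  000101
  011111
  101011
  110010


Row parities: 00101
Column parities: 111100

Row P: 00101, Col P: 111100, Corner: 0


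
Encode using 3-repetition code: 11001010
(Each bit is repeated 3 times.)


Each bit -> 3 copies

111111000000111000111000


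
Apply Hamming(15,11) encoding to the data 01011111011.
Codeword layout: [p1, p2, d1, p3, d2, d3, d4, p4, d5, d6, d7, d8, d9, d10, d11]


Parity bits: p1=1, p2=1, p3=1, p4=0

110110101111011


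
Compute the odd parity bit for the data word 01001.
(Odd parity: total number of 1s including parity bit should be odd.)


Number of 1s in data: 2
Parity bit: 1

1


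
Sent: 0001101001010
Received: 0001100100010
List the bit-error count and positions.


XOR: 0000001101000

3 error(s) at position(s): 6, 7, 9


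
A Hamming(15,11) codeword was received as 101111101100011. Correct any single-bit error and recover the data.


Syndrome = 0: no error detected

Data: 11111100011 (no errors)


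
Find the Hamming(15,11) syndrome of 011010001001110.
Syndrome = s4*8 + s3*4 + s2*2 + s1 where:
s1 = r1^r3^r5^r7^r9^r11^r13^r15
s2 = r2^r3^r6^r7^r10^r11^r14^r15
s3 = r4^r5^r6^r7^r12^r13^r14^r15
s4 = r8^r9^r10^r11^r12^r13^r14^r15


s1=0, s2=1, s3=0, s4=0

Syndrome = 2 (error at position 2)


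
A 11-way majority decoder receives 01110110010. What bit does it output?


Ones: 6 out of 11
Threshold: 6

1 (6/11 voted 1)


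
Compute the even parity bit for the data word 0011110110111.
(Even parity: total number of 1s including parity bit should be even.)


Number of 1s in data: 9
Parity bit: 1

1


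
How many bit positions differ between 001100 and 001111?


XOR: 000011
Count of 1s: 2

2


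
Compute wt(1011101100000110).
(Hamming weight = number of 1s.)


Counting 1s in 1011101100000110

8


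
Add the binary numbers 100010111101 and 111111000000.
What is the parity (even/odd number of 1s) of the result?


100010111101 = 2237
111111000000 = 4032
Sum = 6269 = 1100001111101
1s count = 8

even parity (8 ones in 1100001111101)


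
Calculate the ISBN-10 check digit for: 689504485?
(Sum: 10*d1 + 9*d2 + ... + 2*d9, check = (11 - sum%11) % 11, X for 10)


Weighted sum: 309
309 mod 11 = 1

Check digit: X


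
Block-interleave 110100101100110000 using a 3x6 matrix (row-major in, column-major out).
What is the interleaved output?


Matrix:
  110100
  101100
  110000
Read columns: 111101010110000000

111101010110000000


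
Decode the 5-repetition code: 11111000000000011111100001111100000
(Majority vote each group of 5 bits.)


Groups: 11111, 00000, 00000, 11111, 10000, 11111, 00000
Majority votes: 1001010

1001010


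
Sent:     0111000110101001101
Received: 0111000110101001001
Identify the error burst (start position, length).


XOR: 0000000000000000100

Burst at position 16, length 1


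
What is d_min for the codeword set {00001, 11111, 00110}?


Comparing all pairs, minimum distance: 3
Can detect 2 errors, correct 1 errors

3


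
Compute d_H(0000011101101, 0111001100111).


XOR: 0111010001010
Count of 1s: 6

6


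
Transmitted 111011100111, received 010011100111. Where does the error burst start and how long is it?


XOR: 101000000000

Burst at position 0, length 3


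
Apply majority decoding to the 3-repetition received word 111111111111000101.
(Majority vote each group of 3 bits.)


Groups: 111, 111, 111, 111, 000, 101
Majority votes: 111101

111101


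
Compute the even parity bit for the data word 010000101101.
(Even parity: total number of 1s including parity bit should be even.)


Number of 1s in data: 5
Parity bit: 1

1


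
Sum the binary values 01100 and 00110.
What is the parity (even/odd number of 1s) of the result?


01100 = 12
00110 = 6
Sum = 18 = 10010
1s count = 2

even parity (2 ones in 10010)


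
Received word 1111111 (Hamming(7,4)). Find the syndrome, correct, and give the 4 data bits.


Syndrome = 0: no error detected

Data: 1111 (no errors)


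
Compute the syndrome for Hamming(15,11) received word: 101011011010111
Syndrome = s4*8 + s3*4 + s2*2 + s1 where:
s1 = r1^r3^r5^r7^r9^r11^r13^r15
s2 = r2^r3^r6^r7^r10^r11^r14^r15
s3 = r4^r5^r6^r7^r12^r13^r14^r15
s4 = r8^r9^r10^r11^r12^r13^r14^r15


s1=1, s2=1, s3=1, s4=0

Syndrome = 7 (error at position 7)


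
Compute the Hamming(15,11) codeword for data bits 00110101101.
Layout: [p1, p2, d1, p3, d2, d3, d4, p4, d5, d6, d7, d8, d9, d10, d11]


Parity bits: p1=1, p2=0, p3=1, p4=0

100101100101101


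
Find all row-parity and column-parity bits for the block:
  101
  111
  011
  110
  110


Row parities: 01000
Column parities: 001

Row P: 01000, Col P: 001, Corner: 1
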